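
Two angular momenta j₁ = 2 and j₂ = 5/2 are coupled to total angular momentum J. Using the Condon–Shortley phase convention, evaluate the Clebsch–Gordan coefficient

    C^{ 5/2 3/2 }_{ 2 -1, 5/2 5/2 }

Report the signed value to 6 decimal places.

+√(3/7) ≈ +0.654654

j₁+j₂−J=2  J+j₁−j₂=2  J−j₁+j₂=3  j₁+j₂+J+1=8
(j₁±m₁, j₂±m₂, J±M) = (1,3,5,0,4,1)
P² = 432/7
sum k=2..2:
  [2] +1/12 = 1/12
S = 1/12
C² = P²·S² = 3/7 ; C = +0.654654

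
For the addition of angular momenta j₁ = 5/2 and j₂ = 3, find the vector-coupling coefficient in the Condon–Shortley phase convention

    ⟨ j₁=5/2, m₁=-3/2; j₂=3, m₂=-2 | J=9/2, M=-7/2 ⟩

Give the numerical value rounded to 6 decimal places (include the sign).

triangle: 1!·4!·5!/11! = 2880/39916800
(j±m)!: 1!·4!·1!·5!·1!·8! = 116121600
prefactor² = (2J+1)·Δ·N² = 921600/11
  k=0: +1/(0!·1!·4!·1!·0!·4!) = 1/576
  k=1: −1/(1!·0!·3!·0!·1!·5!) = -1/720
Σ = 1/2880  ⇒  CG² = 921600/11·1/2880² = 1/99
CG = +√(1/99) = +0.100504

+√(1/99) ≈ +0.100504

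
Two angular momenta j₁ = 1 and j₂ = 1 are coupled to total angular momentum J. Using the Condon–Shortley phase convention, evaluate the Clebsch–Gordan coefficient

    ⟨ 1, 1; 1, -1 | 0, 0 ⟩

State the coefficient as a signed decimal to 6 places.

+√(1/3) ≈ +0.577350

√[1·2!0!0!/3! · 2!0!0!2!0!0!] = √(4/3)
  +(−1)^0/∏(0,2,0,0,0,0)! = 1/2  (running 1/2)
⟨..|..⟩ = √(4/3)·(1/2) = +0.577350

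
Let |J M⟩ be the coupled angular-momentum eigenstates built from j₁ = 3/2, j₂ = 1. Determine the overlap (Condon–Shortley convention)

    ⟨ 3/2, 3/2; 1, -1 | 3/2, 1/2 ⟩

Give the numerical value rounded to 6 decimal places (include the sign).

triangle: 1!*2!*1!/5! = 2/120
(j±m)!: 3!*0!*0!*2!*2!*1! = 24
prefactor² = (2J+1)*Δ*N² = 8/5
  k=0: +1/(0!*1!*0!*0!*2!*1!) = 1/2
Σ = 1/2  ⇒  CG² = 8/5*1/2² = 2/5
CG = +√(2/5) = +0.632456

+√(2/5) ≈ +0.632456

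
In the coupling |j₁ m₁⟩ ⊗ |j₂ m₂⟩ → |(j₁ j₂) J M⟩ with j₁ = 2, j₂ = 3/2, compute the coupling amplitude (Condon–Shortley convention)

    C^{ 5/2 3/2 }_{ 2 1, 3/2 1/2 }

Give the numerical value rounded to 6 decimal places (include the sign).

√[6·1!3!2!/7! · 3!1!2!1!4!1!] = √(144/35)
  +(−1)^0/∏(0,1,1,2,2,0)! = 1/4  (running 1/4)
  +(−1)^1/∏(1,0,0,1,3,1)! = -1/6  (running 1/12)
⟨..|..⟩ = √(144/35)·(1/12) = +0.169031

+0.169031  (= +√(1/35))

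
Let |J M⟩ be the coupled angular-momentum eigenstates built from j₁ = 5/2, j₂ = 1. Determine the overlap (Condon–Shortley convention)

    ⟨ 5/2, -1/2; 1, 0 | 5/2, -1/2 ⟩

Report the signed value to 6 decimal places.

−√(1/35) = -0.169031

triangle: 1!·4!·1!/7! = 24/5040
(j±m)!: 2!·3!·1!·1!·2!·3! = 144
prefactor² = (2J+1)·Δ·N² = 144/35
  k=0: +1/(0!·1!·3!·1!·1!·0!) = 1/6
  k=1: −1/(1!·0!·2!·0!·2!·1!) = -1/4
Σ = -1/12  ⇒  CG² = 144/35·(-1/12)² = 1/35
CG = −√(1/35) = -0.169031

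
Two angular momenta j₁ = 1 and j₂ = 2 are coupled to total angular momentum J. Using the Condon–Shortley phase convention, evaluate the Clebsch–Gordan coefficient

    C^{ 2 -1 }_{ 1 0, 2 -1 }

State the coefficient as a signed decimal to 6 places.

√[5·1!1!3!/6! · 1!1!1!3!1!3!] = √(3/2)
  +(−1)^0/∏(0,1,1,1,0,2)! = 1/2  (running 1/2)
  +(−1)^1/∏(1,0,0,0,1,3)! = -1/6  (running 1/3)
⟨..|..⟩ = √(3/2)·(1/3) = +0.408248

+√(1/6) = +0.408248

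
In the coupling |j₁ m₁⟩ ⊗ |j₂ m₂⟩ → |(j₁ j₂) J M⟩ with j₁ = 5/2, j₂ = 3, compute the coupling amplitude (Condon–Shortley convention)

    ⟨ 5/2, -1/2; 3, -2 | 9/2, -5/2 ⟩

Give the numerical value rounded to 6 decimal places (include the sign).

+√(49/198) ≈ +0.497468

j₁+j₂−J=1  J+j₁−j₂=4  J−j₁+j₂=5  j₁+j₂+J+1=11
(j₁±m₁, j₂±m₂, J±M) = (2,3,1,5,2,7)
P² = 115200/11
sum k=0..1:
  [0] +1/144 = 1/144
  [1] −1/480 = -1/480
S = 7/1440
C² = P²·S² = 49/198 ; C = +0.497468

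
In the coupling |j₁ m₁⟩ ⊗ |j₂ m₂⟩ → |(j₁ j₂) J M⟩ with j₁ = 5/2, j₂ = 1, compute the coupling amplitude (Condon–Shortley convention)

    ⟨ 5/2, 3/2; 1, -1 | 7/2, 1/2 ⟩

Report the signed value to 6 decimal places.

+0.377964  (= +√(1/7))

√[8·0!5!2!/8! · 4!1!0!2!4!3!] = √(2304/7)
  +(−1)^0/∏(0,0,1,0,4,2)! = 1/48  (running 1/48)
⟨..|..⟩ = √(2304/7)·(1/48) = +0.377964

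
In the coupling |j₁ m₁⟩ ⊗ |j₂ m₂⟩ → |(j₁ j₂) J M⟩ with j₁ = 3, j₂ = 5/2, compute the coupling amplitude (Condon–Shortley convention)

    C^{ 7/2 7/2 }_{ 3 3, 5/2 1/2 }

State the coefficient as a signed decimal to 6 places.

+0.577350

j₁+j₂−J=2  J+j₁−j₂=4  J−j₁+j₂=3  j₁+j₂+J+1=10
(j₁±m₁, j₂±m₂, J±M) = (6,0,3,2,7,0)
P² = 27648
sum k=0..0:
  [0] +1/288 = 1/288
S = 1/288
C² = P²·S² = 1/3 ; C = +0.577350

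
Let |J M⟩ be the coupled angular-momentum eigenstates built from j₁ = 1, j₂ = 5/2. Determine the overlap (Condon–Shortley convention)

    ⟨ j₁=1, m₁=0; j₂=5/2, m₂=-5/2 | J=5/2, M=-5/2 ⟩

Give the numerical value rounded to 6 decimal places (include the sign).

j₁+j₂−J=1  J+j₁−j₂=1  J−j₁+j₂=4  j₁+j₂+J+1=7
(j₁±m₁, j₂±m₂, J±M) = (1,1,0,5,0,5)
P² = 2880/7
sum k=0..0:
  [0] +1/24 = 1/24
S = 1/24
C² = P²·S² = 5/7 ; C = +0.845154

+√(5/7) = +0.845154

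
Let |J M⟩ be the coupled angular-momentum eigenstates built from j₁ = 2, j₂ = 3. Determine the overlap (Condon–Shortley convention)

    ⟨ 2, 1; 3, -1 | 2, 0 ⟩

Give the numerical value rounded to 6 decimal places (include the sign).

√[5·3!1!3!/8! · 3!1!2!4!2!2!] = √(36/7)
  +(−1)^0/∏(0,3,1,2,0,1)! = 1/12  (running 1/12)
  +(−1)^1/∏(1,2,0,1,1,2)! = -1/4  (running -1/6)
⟨..|..⟩ = √(36/7)·(-1/6) = -0.377964

-0.377964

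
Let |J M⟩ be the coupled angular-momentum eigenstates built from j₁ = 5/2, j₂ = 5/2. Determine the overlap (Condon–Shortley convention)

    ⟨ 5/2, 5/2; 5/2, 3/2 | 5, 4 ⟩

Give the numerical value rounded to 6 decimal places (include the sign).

√[11·0!5!5!/11! · 5!0!4!1!9!1!] = √(4147200)
  +(−1)^0/∏(0,0,0,4,5,1)! = 1/2880  (running 1/2880)
⟨..|..⟩ = √(4147200)·(1/2880) = +0.707107

+0.707107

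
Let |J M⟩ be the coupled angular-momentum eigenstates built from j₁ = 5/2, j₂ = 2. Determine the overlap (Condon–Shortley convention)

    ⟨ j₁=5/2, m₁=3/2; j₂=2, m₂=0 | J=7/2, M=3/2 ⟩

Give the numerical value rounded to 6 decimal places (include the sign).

j₁+j₂−J=1  J+j₁−j₂=4  J−j₁+j₂=3  j₁+j₂+J+1=9
(j₁±m₁, j₂±m₂, J±M) = (4,1,2,2,5,2)
P² = 512/7
sum k=0..1:
  [0] +1/12 = 1/12
  [1] −1/48 = -1/48
S = 1/16
C² = P²·S² = 2/7 ; C = +0.534522

+√(2/7) = +0.534522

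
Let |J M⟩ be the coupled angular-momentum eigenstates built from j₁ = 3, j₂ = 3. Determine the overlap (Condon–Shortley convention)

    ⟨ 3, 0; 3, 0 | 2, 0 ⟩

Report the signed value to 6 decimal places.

+√(4/21) = +0.436436

√[5·4!2!2!/9! · 3!3!3!3!2!2!] = √(48/7)
  +(−1)^1/∏(1,3,2,2,0,0)! = -1/24  (running -1/24)
  +(−1)^2/∏(2,2,1,1,1,1)! = 1/4  (running 5/24)
  +(−1)^3/∏(3,1,0,0,2,2)! = -1/24  (running 1/6)
⟨..|..⟩ = √(48/7)·(1/6) = +0.436436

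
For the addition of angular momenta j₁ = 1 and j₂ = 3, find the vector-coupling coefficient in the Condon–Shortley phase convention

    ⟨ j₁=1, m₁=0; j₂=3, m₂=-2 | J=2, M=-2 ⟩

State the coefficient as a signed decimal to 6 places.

√[5·2!0!4!/7! · 1!1!1!5!0!4!] = √(960/7)
  +(−1)^1/∏(1,1,0,0,0,4)! = -1/24  (running -1/24)
⟨..|..⟩ = √(960/7)·(-1/24) = -0.487950

−√(5/21) = -0.487950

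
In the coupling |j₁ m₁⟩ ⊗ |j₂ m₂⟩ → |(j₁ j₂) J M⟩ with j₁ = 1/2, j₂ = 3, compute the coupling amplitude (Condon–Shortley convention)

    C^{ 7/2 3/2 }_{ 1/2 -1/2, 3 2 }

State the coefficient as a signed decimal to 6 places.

√[8·0!1!6!/8! · 0!1!5!1!5!2!] = √(28800/7)
  +(−1)^0/∏(0,0,1,5,0,1)! = 1/120  (running 1/120)
⟨..|..⟩ = √(28800/7)·(1/120) = +0.534522

+0.534522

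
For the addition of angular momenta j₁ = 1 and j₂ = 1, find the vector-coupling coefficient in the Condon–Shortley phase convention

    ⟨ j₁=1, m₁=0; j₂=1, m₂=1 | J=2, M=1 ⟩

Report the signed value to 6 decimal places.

√[5·0!2!2!/5! · 1!1!2!0!3!1!] = √(2)
  +(−1)^0/∏(0,0,1,2,1,0)! = 1/2  (running 1/2)
⟨..|..⟩ = √(2)·(1/2) = +0.707107

+√(1/2) ≈ +0.707107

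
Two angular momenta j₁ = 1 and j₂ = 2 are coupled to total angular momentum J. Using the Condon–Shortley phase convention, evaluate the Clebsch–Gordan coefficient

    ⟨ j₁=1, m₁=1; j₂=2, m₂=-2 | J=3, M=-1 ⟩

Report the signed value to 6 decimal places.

√[7·0!2!4!/7! · 2!0!0!4!2!4!] = √(768/5)
  +(−1)^0/∏(0,0,0,0,2,4)! = 1/48  (running 1/48)
⟨..|..⟩ = √(768/5)·(1/48) = +0.258199

+√(1/15) ≈ +0.258199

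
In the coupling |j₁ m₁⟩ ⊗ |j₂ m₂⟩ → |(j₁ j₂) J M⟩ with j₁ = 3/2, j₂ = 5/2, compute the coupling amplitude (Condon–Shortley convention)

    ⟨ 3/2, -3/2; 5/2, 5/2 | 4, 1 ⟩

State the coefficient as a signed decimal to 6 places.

+0.133631

j₁+j₂−J=0  J+j₁−j₂=3  J−j₁+j₂=5  j₁+j₂+J+1=9
(j₁±m₁, j₂±m₂, J±M) = (0,3,5,0,5,3)
P² = 64800/7
sum k=0..0:
  [0] +1/720 = 1/720
S = 1/720
C² = P²·S² = 1/56 ; C = +0.133631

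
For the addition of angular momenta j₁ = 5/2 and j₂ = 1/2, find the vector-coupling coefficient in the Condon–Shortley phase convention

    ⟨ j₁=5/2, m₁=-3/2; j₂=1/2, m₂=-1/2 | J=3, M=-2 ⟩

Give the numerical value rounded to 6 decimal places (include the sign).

+√(5/6) = +0.912871

√[7·0!5!1!/7! · 1!4!0!1!1!5!] = √(480)
  +(−1)^0/∏(0,0,4,0,1,1)! = 1/24  (running 1/24)
⟨..|..⟩ = √(480)·(1/24) = +0.912871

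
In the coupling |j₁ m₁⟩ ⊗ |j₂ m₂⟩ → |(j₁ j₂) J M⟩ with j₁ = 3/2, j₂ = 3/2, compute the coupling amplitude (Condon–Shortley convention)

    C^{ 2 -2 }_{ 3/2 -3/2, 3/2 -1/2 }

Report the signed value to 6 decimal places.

√[5·1!2!2!/6! · 0!3!1!2!0!4!] = √(8)
  +(−1)^1/∏(1,0,2,0,0,2)! = -1/4  (running -1/4)
⟨..|..⟩ = √(8)·(-1/4) = -0.707107

-0.707107  (= −√(1/2))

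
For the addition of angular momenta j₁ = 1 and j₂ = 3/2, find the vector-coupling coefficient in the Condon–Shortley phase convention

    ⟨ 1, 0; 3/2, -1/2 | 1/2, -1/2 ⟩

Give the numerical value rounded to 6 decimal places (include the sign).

j₁+j₂−J=2  J+j₁−j₂=0  J−j₁+j₂=1  j₁+j₂+J+1=4
(j₁±m₁, j₂±m₂, J±M) = (1,1,1,2,0,1)
P² = 1/3
sum k=1..1:
  [1] −1/1 = -1
S = -1
C² = P²·S² = 1/3 ; C = -0.577350

−√(1/3) ≈ -0.577350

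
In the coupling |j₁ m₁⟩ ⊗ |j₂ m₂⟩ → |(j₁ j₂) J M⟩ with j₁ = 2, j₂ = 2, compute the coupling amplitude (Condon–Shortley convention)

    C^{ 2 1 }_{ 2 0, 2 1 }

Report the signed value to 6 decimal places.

√[5·2!2!2!/7! · 2!2!3!1!3!1!] = √(8/7)
  +(−1)^1/∏(1,1,1,2,1,0)! = -1/2  (running -1/2)
  +(−1)^2/∏(2,0,0,1,2,1)! = 1/4  (running -1/4)
⟨..|..⟩ = √(8/7)·(-1/4) = -0.267261

−√(1/14) = -0.267261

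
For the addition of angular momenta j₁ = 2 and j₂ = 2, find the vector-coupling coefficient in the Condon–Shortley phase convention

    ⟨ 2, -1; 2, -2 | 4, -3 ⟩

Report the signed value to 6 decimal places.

+0.707107  (= +√(1/2))

triangle: 0!·4!·4!/9! = 576/362880
(j±m)!: 1!·3!·0!·4!·1!·7! = 725760
prefactor² = (2J+1)·Δ·N² = 10368
  k=0: +1/(0!·0!·3!·0!·1!·4!) = 1/144
Σ = 1/144  ⇒  CG² = 10368·1/144² = 1/2
CG = +√(1/2) = +0.707107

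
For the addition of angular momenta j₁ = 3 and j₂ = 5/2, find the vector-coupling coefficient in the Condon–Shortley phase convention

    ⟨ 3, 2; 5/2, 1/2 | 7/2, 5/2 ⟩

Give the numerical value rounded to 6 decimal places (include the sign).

-0.178174  (= −√(2/63))

√[8·2!4!3!/10! · 5!1!3!2!6!1!] = √(4608/7)
  +(−1)^0/∏(0,2,1,3,3,0)! = 1/72  (running 1/72)
  +(−1)^1/∏(1,1,0,2,4,1)! = -1/48  (running -1/144)
⟨..|..⟩ = √(4608/7)·(-1/144) = -0.178174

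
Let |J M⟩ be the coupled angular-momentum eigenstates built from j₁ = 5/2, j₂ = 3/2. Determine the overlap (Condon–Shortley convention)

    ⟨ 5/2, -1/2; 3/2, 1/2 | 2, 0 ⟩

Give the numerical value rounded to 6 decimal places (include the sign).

√[5·2!3!1!/7! · 2!3!2!1!2!2!] = √(8/7)
  +(−1)^1/∏(1,1,2,1,1,0)! = -1/2  (running -1/2)
  +(−1)^2/∏(2,0,1,0,2,1)! = 1/4  (running -1/4)
⟨..|..⟩ = √(8/7)·(-1/4) = -0.267261

−√(1/14) ≈ -0.267261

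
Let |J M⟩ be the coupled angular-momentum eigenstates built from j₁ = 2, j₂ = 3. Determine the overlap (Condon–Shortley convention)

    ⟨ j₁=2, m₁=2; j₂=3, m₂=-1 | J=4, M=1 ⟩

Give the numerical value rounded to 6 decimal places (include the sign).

+√(2/7) = +0.534522

triangle: 1!×3!×5!/10! = 720/3628800
(j±m)!: 4!×0!×2!×4!×5!×3! = 829440
prefactor² = (2J+1)×Δ×N² = 10368/7
  k=0: +1/(0!×1!×0!×2!×3!×3!) = 1/72
Σ = 1/72  ⇒  CG² = 10368/7×1/72² = 2/7
CG = +√(2/7) = +0.534522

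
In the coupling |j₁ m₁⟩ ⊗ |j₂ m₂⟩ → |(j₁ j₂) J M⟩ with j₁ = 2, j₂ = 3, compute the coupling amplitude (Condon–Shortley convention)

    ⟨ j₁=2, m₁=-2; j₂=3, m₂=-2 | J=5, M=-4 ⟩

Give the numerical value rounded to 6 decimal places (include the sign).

+√(3/5) = +0.774597

triangle: 0!×4!×6!/11! = 17280/39916800
(j±m)!: 0!×4!×1!×5!×1!×9! = 1045094400
prefactor² = (2J+1)×Δ×N² = 4976640
  k=0: +1/(0!×0!×4!×1!×0!×5!) = 1/2880
Σ = 1/2880  ⇒  CG² = 4976640×1/2880² = 3/5
CG = +√(3/5) = +0.774597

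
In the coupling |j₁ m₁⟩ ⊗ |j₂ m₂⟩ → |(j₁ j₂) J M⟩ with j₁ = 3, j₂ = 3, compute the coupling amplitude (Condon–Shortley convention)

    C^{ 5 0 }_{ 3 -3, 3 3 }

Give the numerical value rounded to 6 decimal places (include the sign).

triangle: 1!·5!·5!/12! = 14400/479001600
(j±m)!: 0!·6!·6!·0!·5!·5! = 7464960000
prefactor² = (2J+1)·Δ·N² = 17280000/7
  k=1: −1/(1!·0!·5!·5!·0!·0!) = -1/14400
Σ = -1/14400  ⇒  CG² = 17280000/7·(-1/14400)² = 1/84
CG = −√(1/84) = -0.109109

-0.109109  (= −√(1/84))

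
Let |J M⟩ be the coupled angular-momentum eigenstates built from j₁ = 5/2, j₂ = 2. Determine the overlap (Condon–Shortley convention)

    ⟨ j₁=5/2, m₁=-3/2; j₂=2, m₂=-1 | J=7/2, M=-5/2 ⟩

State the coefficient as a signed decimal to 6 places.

-0.125988

triangle: 1!·4!·3!/9! = 144/362880
(j±m)!: 1!·4!·1!·3!·1!·6! = 103680
prefactor² = (2J+1)·Δ·N² = 2304/7
  k=0: +1/(0!·1!·4!·1!·0!·2!) = 1/48
  k=1: −1/(1!·0!·3!·0!·1!·3!) = -1/36
Σ = -1/144  ⇒  CG² = 2304/7·(-1/144)² = 1/63
CG = −√(1/63) = -0.125988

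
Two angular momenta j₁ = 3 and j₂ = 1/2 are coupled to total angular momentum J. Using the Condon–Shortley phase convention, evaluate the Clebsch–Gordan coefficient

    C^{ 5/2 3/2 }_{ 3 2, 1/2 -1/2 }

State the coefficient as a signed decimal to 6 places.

+√(5/7) = +0.845154

triangle: 1!·5!·0!/7! = 120/5040
(j±m)!: 5!·1!·0!·1!·4!·1! = 2880
prefactor² = (2J+1)·Δ·N² = 2880/7
  k=0: +1/(0!·1!·1!·0!·4!·0!) = 1/24
Σ = 1/24  ⇒  CG² = 2880/7·1/24² = 5/7
CG = +√(5/7) = +0.845154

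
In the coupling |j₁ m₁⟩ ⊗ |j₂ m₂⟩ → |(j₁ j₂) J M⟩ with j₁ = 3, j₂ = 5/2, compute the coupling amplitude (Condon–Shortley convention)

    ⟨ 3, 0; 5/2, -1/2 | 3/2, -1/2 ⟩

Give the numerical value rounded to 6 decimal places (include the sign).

+0.338062

√[4·4!2!1!/8! · 3!3!2!3!1!2!] = √(144/35)
  +(−1)^1/∏(1,3,2,1,0,0)! = -1/12  (running -1/12)
  +(−1)^2/∏(2,2,1,0,1,1)! = 1/4  (running 1/6)
⟨..|..⟩ = √(144/35)·(1/6) = +0.338062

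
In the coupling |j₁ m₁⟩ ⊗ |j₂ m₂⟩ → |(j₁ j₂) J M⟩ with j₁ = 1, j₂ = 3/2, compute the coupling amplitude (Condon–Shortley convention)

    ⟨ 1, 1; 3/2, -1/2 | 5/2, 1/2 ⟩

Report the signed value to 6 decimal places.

√[6·0!2!3!/6! · 2!0!1!2!3!2!] = √(24/5)
  +(−1)^0/∏(0,0,0,1,2,2)! = 1/4  (running 1/4)
⟨..|..⟩ = √(24/5)·(1/4) = +0.547723

+0.547723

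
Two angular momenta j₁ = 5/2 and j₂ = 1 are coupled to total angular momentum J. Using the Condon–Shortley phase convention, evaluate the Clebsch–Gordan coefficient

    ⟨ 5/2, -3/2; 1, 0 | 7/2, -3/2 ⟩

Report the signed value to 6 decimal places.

triangle: 0!*5!*2!/8! = 240/40320
(j±m)!: 1!*4!*1!*1!*2!*5! = 5760
prefactor² = (2J+1)*Δ*N² = 1920/7
  k=0: +1/(0!*0!*4!*1!*1!*1!) = 1/24
Σ = 1/24  ⇒  CG² = 1920/7*1/24² = 10/21
CG = +√(10/21) = +0.690066

+0.690066  (= +√(10/21))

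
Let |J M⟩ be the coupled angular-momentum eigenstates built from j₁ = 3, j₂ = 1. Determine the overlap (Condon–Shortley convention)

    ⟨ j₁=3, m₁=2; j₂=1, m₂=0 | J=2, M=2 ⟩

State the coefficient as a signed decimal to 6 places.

√[5·2!4!0!/7! · 5!1!1!1!4!0!] = √(960/7)
  +(−1)^1/∏(1,1,0,0,4,0)! = -1/24  (running -1/24)
⟨..|..⟩ = √(960/7)·(-1/24) = -0.487950

−√(5/21) = -0.487950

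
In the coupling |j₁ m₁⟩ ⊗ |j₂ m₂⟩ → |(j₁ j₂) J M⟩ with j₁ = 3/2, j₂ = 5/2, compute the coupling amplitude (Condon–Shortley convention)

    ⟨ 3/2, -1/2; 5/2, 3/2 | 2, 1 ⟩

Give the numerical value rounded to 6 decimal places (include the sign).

triangle: 2!×1!×3!/7! = 12/5040
(j±m)!: 1!×2!×4!×1!×3!×1! = 288
prefactor² = (2J+1)×Δ×N² = 24/7
  k=1: −1/(1!×1!×1!×3!×0!×0!) = -1/6
  k=2: +1/(2!×0!×0!×2!×1!×1!) = 1/4
Σ = 1/12  ⇒  CG² = 24/7×1/12² = 1/42
CG = +√(1/42) = +0.154303

+0.154303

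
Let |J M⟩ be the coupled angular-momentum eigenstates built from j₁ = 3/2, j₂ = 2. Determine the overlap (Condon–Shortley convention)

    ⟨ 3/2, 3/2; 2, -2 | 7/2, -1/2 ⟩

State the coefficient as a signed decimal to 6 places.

+0.169031  (= +√(1/35))

j₁+j₂−J=0  J+j₁−j₂=3  J−j₁+j₂=4  j₁+j₂+J+1=8
(j₁±m₁, j₂±m₂, J±M) = (3,0,0,4,3,4)
P² = 20736/35
sum k=0..0:
  [0] +1/144 = 1/144
S = 1/144
C² = P²·S² = 1/35 ; C = +0.169031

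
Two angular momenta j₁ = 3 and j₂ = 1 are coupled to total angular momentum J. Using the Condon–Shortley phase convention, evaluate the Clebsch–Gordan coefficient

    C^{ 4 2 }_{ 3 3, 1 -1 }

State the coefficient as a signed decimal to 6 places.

+√(1/28) = +0.188982

triangle: 0!×6!×2!/9! = 1440/362880
(j±m)!: 6!×0!×0!×2!×6!×2! = 2073600
prefactor² = (2J+1)×Δ×N² = 518400/7
  k=0: +1/(0!×0!×0!×0!×6!×2!) = 1/1440
Σ = 1/1440  ⇒  CG² = 518400/7×1/1440² = 1/28
CG = +√(1/28) = +0.188982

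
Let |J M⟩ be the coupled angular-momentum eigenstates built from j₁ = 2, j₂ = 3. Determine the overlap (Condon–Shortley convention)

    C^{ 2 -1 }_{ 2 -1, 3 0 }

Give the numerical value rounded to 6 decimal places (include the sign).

triangle: 3!*1!*3!/8! = 36/40320
(j±m)!: 1!*3!*3!*3!*1!*3! = 1296
prefactor² = (2J+1)*Δ*N² = 81/14
  k=2: +1/(2!*1!*1!*1!*0!*2!) = 1/4
  k=3: −1/(3!*0!*0!*0!*1!*3!) = -1/36
Σ = 2/9  ⇒  CG² = 81/14*2/9² = 2/7
CG = +√(2/7) = +0.534522

+√(2/7) ≈ +0.534522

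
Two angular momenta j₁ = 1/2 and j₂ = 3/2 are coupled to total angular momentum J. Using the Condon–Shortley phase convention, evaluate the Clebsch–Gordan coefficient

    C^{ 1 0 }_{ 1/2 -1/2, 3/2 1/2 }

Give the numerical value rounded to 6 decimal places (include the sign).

√[3·1!0!2!/4! · 0!1!2!1!1!1!] = √(1/2)
  +(−1)^1/∏(1,0,0,1,0,1)! = -1  (running -1)
⟨..|..⟩ = √(1/2)·(-1) = -0.707107

−√(1/2) ≈ -0.707107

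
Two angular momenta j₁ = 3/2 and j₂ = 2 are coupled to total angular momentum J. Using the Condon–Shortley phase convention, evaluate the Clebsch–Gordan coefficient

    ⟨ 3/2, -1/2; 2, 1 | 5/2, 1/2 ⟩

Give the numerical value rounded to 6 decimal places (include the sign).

−√(5/14) = -0.597614

triangle: 1!*2!*3!/7! = 12/5040
(j±m)!: 1!*2!*3!*1!*3!*2! = 144
prefactor² = (2J+1)*Δ*N² = 72/35
  k=0: +1/(0!*1!*2!*3!*0!*0!) = 1/12
  k=1: −1/(1!*0!*1!*2!*1!*1!) = -1/2
Σ = -5/12  ⇒  CG² = 72/35*(-5/12)² = 5/14
CG = −√(5/14) = -0.597614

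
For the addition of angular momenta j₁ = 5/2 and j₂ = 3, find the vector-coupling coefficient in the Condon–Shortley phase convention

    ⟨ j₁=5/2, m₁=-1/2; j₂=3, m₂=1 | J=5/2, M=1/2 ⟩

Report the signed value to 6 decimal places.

+√(8/35) ≈ +0.478091

triangle: 3!*2!*3!/9! = 72/362880
(j±m)!: 2!*3!*4!*2!*3!*2! = 6912
prefactor² = (2J+1)*Δ*N² = 288/35
  k=1: −1/(1!*2!*2!*3!*0!*0!) = -1/24
  k=2: +1/(2!*1!*1!*2!*1!*1!) = 1/4
  k=3: −1/(3!*0!*0!*1!*2!*2!) = -1/24
Σ = 1/6  ⇒  CG² = 288/35*1/6² = 8/35
CG = +√(8/35) = +0.478091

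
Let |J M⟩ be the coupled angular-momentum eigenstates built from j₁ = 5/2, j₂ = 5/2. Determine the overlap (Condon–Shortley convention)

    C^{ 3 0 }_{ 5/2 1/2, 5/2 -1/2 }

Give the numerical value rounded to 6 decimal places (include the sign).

-0.298142  (= −√(4/45))

√[7·2!3!3!/9! · 3!2!2!3!3!3!] = √(36/5)
  +(−1)^0/∏(0,2,2,2,1,1)! = 1/8  (running 1/8)
  +(−1)^1/∏(1,1,1,1,2,2)! = -1/4  (running -1/8)
  +(−1)^2/∏(2,0,0,0,3,3)! = 1/72  (running -1/9)
⟨..|..⟩ = √(36/5)·(-1/9) = -0.298142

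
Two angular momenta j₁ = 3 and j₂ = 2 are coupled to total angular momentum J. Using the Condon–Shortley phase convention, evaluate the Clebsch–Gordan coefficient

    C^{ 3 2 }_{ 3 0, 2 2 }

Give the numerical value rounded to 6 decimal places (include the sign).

triangle: 2!×4!×2!/9! = 96/362880
(j±m)!: 3!×3!×4!×0!×5!×1! = 103680
prefactor² = (2J+1)×Δ×N² = 192
  k=2: +1/(2!×0!×1!×2!×3!×0!) = 1/24
Σ = 1/24  ⇒  CG² = 192×1/24² = 1/3
CG = +√(1/3) = +0.577350

+0.577350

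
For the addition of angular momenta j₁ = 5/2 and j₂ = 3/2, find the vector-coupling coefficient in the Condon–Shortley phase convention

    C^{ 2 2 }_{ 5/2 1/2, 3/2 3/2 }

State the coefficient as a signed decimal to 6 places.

+0.377964

√[5·2!3!1!/7! · 3!2!3!0!4!0!] = √(144/7)
  +(−1)^2/∏(2,0,0,1,3,0)! = 1/12  (running 1/12)
⟨..|..⟩ = √(144/7)·(1/12) = +0.377964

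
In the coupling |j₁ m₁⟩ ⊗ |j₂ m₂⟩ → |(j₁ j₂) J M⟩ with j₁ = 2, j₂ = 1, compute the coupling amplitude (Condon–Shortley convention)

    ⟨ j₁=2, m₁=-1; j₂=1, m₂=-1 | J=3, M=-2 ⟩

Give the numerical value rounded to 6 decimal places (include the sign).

√[7·0!4!2!/7! · 1!3!0!2!1!5!] = √(96)
  +(−1)^0/∏(0,0,3,0,1,2)! = 1/12  (running 1/12)
⟨..|..⟩ = √(96)·(1/12) = +0.816497

+0.816497  (= +√(2/3))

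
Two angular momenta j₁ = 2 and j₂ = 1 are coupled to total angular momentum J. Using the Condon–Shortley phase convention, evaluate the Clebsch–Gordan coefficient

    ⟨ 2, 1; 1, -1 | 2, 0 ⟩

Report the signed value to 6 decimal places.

+√(1/2) ≈ +0.707107

j₁+j₂−J=1  J+j₁−j₂=3  J−j₁+j₂=1  j₁+j₂+J+1=6
(j₁±m₁, j₂±m₂, J±M) = (3,1,0,2,2,2)
P² = 2
sum k=0..0:
  [0] +1/2 = 1/2
S = 1/2
C² = P²·S² = 1/2 ; C = +0.707107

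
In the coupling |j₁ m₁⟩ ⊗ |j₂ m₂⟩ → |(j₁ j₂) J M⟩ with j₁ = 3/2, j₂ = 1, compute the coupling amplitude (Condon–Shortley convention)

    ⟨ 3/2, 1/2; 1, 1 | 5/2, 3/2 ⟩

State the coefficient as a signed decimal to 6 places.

√[6·0!3!2!/6! · 2!1!2!0!4!1!] = √(48/5)
  +(−1)^0/∏(0,0,1,2,2,0)! = 1/4  (running 1/4)
⟨..|..⟩ = √(48/5)·(1/4) = +0.774597

+√(3/5) ≈ +0.774597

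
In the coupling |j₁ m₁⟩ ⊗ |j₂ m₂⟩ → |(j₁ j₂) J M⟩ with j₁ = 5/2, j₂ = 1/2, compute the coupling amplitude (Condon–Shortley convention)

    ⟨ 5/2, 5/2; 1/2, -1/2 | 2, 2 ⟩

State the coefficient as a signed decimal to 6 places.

+√(5/6) = +0.912871

triangle: 1!·4!·0!/6! = 24/720
(j±m)!: 5!·0!·0!·1!·4!·0! = 2880
prefactor² = (2J+1)·Δ·N² = 480
  k=0: +1/(0!·1!·0!·0!·4!·0!) = 1/24
Σ = 1/24  ⇒  CG² = 480·1/24² = 5/6
CG = +√(5/6) = +0.912871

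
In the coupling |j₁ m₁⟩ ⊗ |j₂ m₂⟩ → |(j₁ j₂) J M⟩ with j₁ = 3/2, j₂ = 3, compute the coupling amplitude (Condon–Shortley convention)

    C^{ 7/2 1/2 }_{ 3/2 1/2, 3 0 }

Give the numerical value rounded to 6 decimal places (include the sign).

+√(2/21) = +0.308607

√[8·1!2!5!/9! · 2!1!3!3!4!3!] = √(384/7)
  +(−1)^0/∏(0,1,1,3,1,2)! = 1/12  (running 1/12)
  +(−1)^1/∏(1,0,0,2,2,3)! = -1/24  (running 1/24)
⟨..|..⟩ = √(384/7)·(1/24) = +0.308607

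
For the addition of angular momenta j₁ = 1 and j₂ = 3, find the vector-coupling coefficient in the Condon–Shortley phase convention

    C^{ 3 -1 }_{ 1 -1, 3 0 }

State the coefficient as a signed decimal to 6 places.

√[7·1!1!5!/8! · 0!2!3!3!2!4!] = √(72)
  +(−1)^1/∏(1,0,1,2,0,3)! = -1/12  (running -1/12)
⟨..|..⟩ = √(72)·(-1/12) = -0.707107

−√(1/2) ≈ -0.707107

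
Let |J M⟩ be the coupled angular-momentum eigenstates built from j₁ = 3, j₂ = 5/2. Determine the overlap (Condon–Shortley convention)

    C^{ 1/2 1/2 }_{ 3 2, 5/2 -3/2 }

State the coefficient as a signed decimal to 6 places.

triangle: 5!*1!*0!/7! = 120/5040
(j±m)!: 5!*1!*1!*4!*1!*0! = 2880
prefactor² = (2J+1)*Δ*N² = 960/7
  k=1: −1/(1!*4!*0!*0!*1!*0!) = -1/24
Σ = -1/24  ⇒  CG² = 960/7*(-1/24)² = 5/21
CG = −√(5/21) = -0.487950

-0.487950  (= −√(5/21))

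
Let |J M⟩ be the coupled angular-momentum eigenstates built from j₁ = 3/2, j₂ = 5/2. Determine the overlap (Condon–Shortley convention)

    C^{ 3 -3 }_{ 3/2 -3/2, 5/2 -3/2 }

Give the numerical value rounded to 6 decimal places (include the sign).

-0.612372  (= −√(3/8))

j₁+j₂−J=1  J+j₁−j₂=2  J−j₁+j₂=4  j₁+j₂+J+1=8
(j₁±m₁, j₂±m₂, J±M) = (0,3,1,4,0,6)
P² = 864
sum k=1..1:
  [1] −1/48 = -1/48
S = -1/48
C² = P²·S² = 3/8 ; C = -0.612372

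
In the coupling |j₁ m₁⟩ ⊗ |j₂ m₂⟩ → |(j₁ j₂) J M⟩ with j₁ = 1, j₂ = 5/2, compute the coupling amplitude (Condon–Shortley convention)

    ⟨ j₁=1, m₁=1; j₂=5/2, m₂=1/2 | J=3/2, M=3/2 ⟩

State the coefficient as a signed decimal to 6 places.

+0.258199  (= +√(1/15))

√[4·2!0!3!/6! · 2!0!3!2!3!0!] = √(48/5)
  +(−1)^0/∏(0,2,0,3,0,0)! = 1/12  (running 1/12)
⟨..|..⟩ = √(48/5)·(1/12) = +0.258199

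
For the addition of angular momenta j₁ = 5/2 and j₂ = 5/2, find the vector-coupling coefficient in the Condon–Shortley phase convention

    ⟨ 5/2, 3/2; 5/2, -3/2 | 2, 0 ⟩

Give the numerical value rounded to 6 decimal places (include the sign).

j₁+j₂−J=3  J+j₁−j₂=2  J−j₁+j₂=2  j₁+j₂+J+1=8
(j₁±m₁, j₂±m₂, J±M) = (4,1,1,4,2,2)
P² = 48/7
sum k=0..1:
  [0] +1/6 = 1/6
  [1] −1/8 = -1/8
S = 1/24
C² = P²·S² = 1/84 ; C = +0.109109

+√(1/84) = +0.109109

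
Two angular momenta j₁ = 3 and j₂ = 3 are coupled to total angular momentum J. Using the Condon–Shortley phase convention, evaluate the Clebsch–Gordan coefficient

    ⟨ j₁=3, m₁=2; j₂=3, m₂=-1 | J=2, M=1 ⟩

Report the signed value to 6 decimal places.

j₁+j₂−J=4  J+j₁−j₂=2  J−j₁+j₂=2  j₁+j₂+J+1=9
(j₁±m₁, j₂±m₂, J±M) = (5,1,2,4,3,1)
P² = 320/7
sum k=0..1:
  [0] +1/48 = 1/48
  [1] −1/12 = -1/12
S = -1/16
C² = P²·S² = 5/28 ; C = -0.422577

-0.422577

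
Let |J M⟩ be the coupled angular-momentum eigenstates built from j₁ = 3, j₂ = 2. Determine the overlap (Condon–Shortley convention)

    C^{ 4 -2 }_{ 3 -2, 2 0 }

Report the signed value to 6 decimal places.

-0.585540  (= −√(12/35))

triangle: 1!*5!*3!/10! = 720/3628800
(j±m)!: 1!*5!*2!*2!*2!*6! = 691200
prefactor² = (2J+1)*Δ*N² = 8640/7
  k=0: +1/(0!*1!*5!*2!*0!*1!) = 1/240
  k=1: −1/(1!*0!*4!*1!*1!*2!) = -1/48
Σ = -1/60  ⇒  CG² = 8640/7*(-1/60)² = 12/35
CG = −√(12/35) = -0.585540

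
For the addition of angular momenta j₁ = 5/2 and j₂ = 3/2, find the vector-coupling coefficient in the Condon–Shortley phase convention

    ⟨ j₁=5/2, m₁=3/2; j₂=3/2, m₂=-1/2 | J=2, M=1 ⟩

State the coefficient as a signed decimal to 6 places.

+0.154303

triangle: 2!×3!×1!/7! = 12/5040
(j±m)!: 4!×1!×1!×2!×3!×1! = 288
prefactor² = (2J+1)×Δ×N² = 24/7
  k=0: +1/(0!×2!×1!×1!×2!×0!) = 1/4
  k=1: −1/(1!×1!×0!×0!×3!×1!) = -1/6
Σ = 1/12  ⇒  CG² = 24/7×1/12² = 1/42
CG = +√(1/42) = +0.154303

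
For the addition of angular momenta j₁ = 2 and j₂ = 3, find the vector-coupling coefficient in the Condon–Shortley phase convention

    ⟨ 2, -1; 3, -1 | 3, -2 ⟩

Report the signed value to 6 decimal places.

j₁+j₂−J=2  J+j₁−j₂=2  J−j₁+j₂=4  j₁+j₂+J+1=9
(j₁±m₁, j₂±m₂, J±M) = (1,3,2,4,1,5)
P² = 64
sum k=1..2:
  [1] −1/12 = -1/12
  [2] +1/48 = 1/48
S = -1/16
C² = P²·S² = 1/4 ; C = -0.500000

-0.500000  (= −√(1/4))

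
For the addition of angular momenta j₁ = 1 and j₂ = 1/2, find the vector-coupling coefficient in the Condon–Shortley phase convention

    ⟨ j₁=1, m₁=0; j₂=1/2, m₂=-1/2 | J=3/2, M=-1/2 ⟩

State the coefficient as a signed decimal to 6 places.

j₁+j₂−J=0  J+j₁−j₂=2  J−j₁+j₂=1  j₁+j₂+J+1=4
(j₁±m₁, j₂±m₂, J±M) = (1,1,0,1,1,2)
P² = 2/3
sum k=0..0:
  [0] +1/1 = 1
S = 1
C² = P²·S² = 2/3 ; C = +0.816497

+0.816497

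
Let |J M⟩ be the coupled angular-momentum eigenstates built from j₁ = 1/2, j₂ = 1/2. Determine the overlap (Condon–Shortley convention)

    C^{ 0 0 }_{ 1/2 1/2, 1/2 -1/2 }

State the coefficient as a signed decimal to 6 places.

√[1·1!0!0!/2! · 1!0!0!1!0!0!] = √(1/2)
  +(−1)^0/∏(0,1,0,0,0,0)! = 1  (running 1)
⟨..|..⟩ = √(1/2)·(1) = +0.707107

+√(1/2) ≈ +0.707107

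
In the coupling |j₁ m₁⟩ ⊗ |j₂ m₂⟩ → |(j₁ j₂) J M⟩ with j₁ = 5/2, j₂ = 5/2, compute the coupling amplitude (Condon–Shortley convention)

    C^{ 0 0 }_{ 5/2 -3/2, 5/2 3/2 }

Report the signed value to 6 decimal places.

√[1·5!0!0!/6! · 1!4!4!1!0!0!] = √(96)
  +(−1)^4/∏(4,1,0,0,0,0)! = 1/24  (running 1/24)
⟨..|..⟩ = √(96)·(1/24) = +0.408248

+0.408248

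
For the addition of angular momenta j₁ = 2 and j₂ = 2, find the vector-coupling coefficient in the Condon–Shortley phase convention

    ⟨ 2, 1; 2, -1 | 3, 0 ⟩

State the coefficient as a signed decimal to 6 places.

j₁+j₂−J=1  J+j₁−j₂=3  J−j₁+j₂=3  j₁+j₂+J+1=8
(j₁±m₁, j₂±m₂, J±M) = (3,1,1,3,3,3)
P² = 81/10
sum k=0..1:
  [0] +1/4 = 1/4
  [1] −1/36 = -1/36
S = 2/9
C² = P²·S² = 2/5 ; C = +0.632456

+√(2/5) = +0.632456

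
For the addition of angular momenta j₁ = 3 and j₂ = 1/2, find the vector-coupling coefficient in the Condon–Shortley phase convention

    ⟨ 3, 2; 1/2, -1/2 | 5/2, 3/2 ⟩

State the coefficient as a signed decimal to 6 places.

j₁+j₂−J=1  J+j₁−j₂=5  J−j₁+j₂=0  j₁+j₂+J+1=7
(j₁±m₁, j₂±m₂, J±M) = (5,1,0,1,4,1)
P² = 2880/7
sum k=0..0:
  [0] +1/24 = 1/24
S = 1/24
C² = P²·S² = 5/7 ; C = +0.845154

+0.845154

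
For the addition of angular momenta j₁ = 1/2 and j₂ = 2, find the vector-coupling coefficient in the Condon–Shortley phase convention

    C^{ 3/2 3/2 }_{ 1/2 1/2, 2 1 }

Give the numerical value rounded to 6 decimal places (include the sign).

triangle: 1!·0!·3!/5! = 6/120
(j±m)!: 1!·0!·3!·1!·3!·0! = 36
prefactor² = (2J+1)·Δ·N² = 36/5
  k=0: +1/(0!·1!·0!·3!·0!·0!) = 1/6
Σ = 1/6  ⇒  CG² = 36/5·1/6² = 1/5
CG = +√(1/5) = +0.447214

+√(1/5) ≈ +0.447214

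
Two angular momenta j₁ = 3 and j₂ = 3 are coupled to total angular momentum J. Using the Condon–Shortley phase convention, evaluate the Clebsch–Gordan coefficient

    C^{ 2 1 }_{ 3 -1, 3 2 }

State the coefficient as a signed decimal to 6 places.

−√(5/28) ≈ -0.422577

triangle: 4!·2!·2!/9! = 96/362880
(j±m)!: 2!·4!·5!·1!·3!·1! = 34560
prefactor² = (2J+1)·Δ·N² = 320/7
  k=3: −1/(3!·1!·1!·2!·1!·0!) = -1/12
  k=4: +1/(4!·0!·0!·1!·2!·1!) = 1/48
Σ = -1/16  ⇒  CG² = 320/7·(-1/16)² = 5/28
CG = −√(5/28) = -0.422577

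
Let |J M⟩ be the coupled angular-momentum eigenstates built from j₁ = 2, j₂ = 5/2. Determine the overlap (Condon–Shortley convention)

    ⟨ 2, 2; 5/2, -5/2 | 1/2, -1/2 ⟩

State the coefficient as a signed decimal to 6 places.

+0.577350  (= +√(1/3))

j₁+j₂−J=4  J+j₁−j₂=0  J−j₁+j₂=1  j₁+j₂+J+1=6
(j₁±m₁, j₂±m₂, J±M) = (4,0,0,5,0,1)
P² = 192
sum k=0..0:
  [0] +1/24 = 1/24
S = 1/24
C² = P²·S² = 1/3 ; C = +0.577350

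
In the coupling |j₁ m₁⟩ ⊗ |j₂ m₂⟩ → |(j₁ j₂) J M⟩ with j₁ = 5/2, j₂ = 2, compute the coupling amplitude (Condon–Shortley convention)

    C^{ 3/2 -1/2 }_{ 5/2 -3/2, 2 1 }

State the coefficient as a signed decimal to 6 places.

+0.138013  (= +√(2/105))

triangle: 3!*2!*1!/7! = 12/5040
(j±m)!: 1!*4!*3!*1!*1!*2! = 288
prefactor² = (2J+1)*Δ*N² = 96/35
  k=2: +1/(2!*1!*2!*1!*0!*0!) = 1/4
  k=3: −1/(3!*0!*1!*0!*1!*1!) = -1/6
Σ = 1/12  ⇒  CG² = 96/35*1/12² = 2/105
CG = +√(2/105) = +0.138013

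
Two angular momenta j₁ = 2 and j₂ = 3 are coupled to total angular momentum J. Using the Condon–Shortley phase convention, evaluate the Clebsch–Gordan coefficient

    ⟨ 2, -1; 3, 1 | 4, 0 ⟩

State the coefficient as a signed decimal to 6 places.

triangle: 1!×3!×5!/10! = 720/3628800
(j±m)!: 1!×3!×4!×2!×4!×4! = 165888
prefactor² = (2J+1)×Δ×N² = 10368/35
  k=0: +1/(0!×1!×3!×4!×0!×1!) = 1/144
  k=1: −1/(1!×0!×2!×3!×1!×2!) = -1/24
Σ = -5/144  ⇒  CG² = 10368/35×(-5/144)² = 5/14
CG = −√(5/14) = -0.597614

-0.597614  (= −√(5/14))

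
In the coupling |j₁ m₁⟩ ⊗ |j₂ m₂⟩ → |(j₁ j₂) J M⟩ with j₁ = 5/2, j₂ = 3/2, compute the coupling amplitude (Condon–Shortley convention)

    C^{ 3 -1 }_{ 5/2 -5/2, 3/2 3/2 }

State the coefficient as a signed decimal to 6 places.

triangle: 1!·4!·2!/8! = 48/40320
(j±m)!: 0!·5!·3!·0!·2!·4! = 34560
prefactor² = (2J+1)·Δ·N² = 288
  k=1: −1/(1!·0!·4!·2!·0!·0!) = -1/48
Σ = -1/48  ⇒  CG² = 288·(-1/48)² = 1/8
CG = −√(1/8) = -0.353553

−√(1/8) = -0.353553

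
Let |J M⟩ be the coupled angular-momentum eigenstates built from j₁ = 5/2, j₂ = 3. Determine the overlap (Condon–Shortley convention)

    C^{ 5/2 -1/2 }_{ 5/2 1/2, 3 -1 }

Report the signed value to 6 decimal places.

-0.478091

j₁+j₂−J=3  J+j₁−j₂=2  J−j₁+j₂=3  j₁+j₂+J+1=9
(j₁±m₁, j₂±m₂, J±M) = (3,2,2,4,2,3)
P² = 288/35
sum k=0..2:
  [0] +1/24 = 1/24
  [1] −1/4 = -1/4
  [2] +1/24 = 1/24
S = -1/6
C² = P²·S² = 8/35 ; C = -0.478091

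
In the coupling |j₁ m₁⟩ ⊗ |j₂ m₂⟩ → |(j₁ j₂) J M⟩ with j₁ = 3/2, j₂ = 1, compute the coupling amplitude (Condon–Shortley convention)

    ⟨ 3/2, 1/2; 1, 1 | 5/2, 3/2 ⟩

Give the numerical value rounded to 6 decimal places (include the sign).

+0.774597

√[6·0!3!2!/6! · 2!1!2!0!4!1!] = √(48/5)
  +(−1)^0/∏(0,0,1,2,2,0)! = 1/4  (running 1/4)
⟨..|..⟩ = √(48/5)·(1/4) = +0.774597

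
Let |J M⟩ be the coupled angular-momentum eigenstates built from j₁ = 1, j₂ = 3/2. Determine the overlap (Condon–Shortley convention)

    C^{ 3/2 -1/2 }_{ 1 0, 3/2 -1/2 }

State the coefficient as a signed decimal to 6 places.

j₁+j₂−J=1  J+j₁−j₂=1  J−j₁+j₂=2  j₁+j₂+J+1=5
(j₁±m₁, j₂±m₂, J±M) = (1,1,1,2,1,2)
P² = 4/15
sum k=0..1:
  [0] +1/1 = 1
  [1] −1/2 = -1/2
S = 1/2
C² = P²·S² = 1/15 ; C = +0.258199

+0.258199  (= +√(1/15))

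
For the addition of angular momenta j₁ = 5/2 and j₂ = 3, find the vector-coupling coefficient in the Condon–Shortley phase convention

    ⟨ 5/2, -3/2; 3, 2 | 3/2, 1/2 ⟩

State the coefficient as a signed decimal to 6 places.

√[4·4!1!2!/8! · 1!4!5!1!2!1!] = √(192/7)
  +(−1)^3/∏(3,1,1,2,0,0)! = -1/12  (running -1/12)
  +(−1)^4/∏(4,0,0,1,1,1)! = 1/24  (running -1/24)
⟨..|..⟩ = √(192/7)·(-1/24) = -0.218218

−√(1/21) = -0.218218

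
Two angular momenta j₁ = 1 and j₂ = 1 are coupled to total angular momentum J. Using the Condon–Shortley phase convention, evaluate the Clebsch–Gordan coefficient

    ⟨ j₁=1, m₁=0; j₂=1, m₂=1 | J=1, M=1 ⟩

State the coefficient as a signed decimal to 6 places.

triangle: 1!·1!·1!/4! = 1/24
(j±m)!: 1!·1!·2!·0!·2!·0! = 4
prefactor² = (2J+1)·Δ·N² = 1/2
  k=1: −1/(1!·0!·0!·1!·1!·0!) = -1
Σ = -1  ⇒  CG² = 1/2·(-1)² = 1/2
CG = −√(1/2) = -0.707107

-0.707107  (= −√(1/2))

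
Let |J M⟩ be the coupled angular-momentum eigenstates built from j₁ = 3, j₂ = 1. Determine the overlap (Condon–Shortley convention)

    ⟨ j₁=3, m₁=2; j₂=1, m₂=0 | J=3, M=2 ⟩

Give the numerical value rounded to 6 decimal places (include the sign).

+√(1/3) = +0.577350

√[7·1!5!1!/8! · 5!1!1!1!5!1!] = √(300)
  +(−1)^0/∏(0,1,1,1,4,0)! = 1/24  (running 1/24)
  +(−1)^1/∏(1,0,0,0,5,1)! = -1/120  (running 1/30)
⟨..|..⟩ = √(300)·(1/30) = +0.577350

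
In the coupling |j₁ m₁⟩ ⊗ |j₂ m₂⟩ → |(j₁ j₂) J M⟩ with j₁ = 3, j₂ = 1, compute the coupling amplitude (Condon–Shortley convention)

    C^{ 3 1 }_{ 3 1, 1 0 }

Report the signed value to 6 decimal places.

√[7·1!5!1!/8! · 4!2!1!1!4!2!] = √(48)
  +(−1)^0/∏(0,1,2,1,3,0)! = 1/12  (running 1/12)
  +(−1)^1/∏(1,0,1,0,4,1)! = -1/24  (running 1/24)
⟨..|..⟩ = √(48)·(1/24) = +0.288675

+√(1/12) = +0.288675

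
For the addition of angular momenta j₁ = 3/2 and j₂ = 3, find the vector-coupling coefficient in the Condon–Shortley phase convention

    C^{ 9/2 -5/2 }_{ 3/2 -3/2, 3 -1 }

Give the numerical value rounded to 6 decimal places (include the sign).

√[10·0!3!6!/10! · 0!3!2!4!2!7!] = √(34560)
  +(−1)^0/∏(0,0,3,2,0,4)! = 1/288  (running 1/288)
⟨..|..⟩ = √(34560)·(1/288) = +0.645497

+0.645497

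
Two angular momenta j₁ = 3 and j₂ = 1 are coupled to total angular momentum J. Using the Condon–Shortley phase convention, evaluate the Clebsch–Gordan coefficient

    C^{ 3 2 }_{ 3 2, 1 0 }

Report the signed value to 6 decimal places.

j₁+j₂−J=1  J+j₁−j₂=5  J−j₁+j₂=1  j₁+j₂+J+1=8
(j₁±m₁, j₂±m₂, J±M) = (5,1,1,1,5,1)
P² = 300
sum k=0..1:
  [0] +1/24 = 1/24
  [1] −1/120 = -1/120
S = 1/30
C² = P²·S² = 1/3 ; C = +0.577350

+0.577350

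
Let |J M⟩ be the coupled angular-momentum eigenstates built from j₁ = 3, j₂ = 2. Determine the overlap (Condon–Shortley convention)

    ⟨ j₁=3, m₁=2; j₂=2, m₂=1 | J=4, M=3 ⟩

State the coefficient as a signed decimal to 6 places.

j₁+j₂−J=1  J+j₁−j₂=5  J−j₁+j₂=3  j₁+j₂+J+1=10
(j₁±m₁, j₂±m₂, J±M) = (5,1,3,1,7,1)
P² = 6480
sum k=0..1:
  [0] +1/144 = 1/144
  [1] −1/240 = -1/240
S = 1/360
C² = P²·S² = 1/20 ; C = +0.223607

+√(1/20) = +0.223607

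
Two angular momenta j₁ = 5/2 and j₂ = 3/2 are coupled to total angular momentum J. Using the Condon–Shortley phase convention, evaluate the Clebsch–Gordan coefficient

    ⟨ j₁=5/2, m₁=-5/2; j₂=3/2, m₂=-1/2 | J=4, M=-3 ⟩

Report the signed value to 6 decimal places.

+√(3/8) ≈ +0.612372

triangle: 0!*5!*3!/9! = 720/362880
(j±m)!: 0!*5!*1!*2!*1!*7! = 1209600
prefactor² = (2J+1)*Δ*N² = 21600
  k=0: +1/(0!*0!*5!*1!*0!*2!) = 1/240
Σ = 1/240  ⇒  CG² = 21600*1/240² = 3/8
CG = +√(3/8) = +0.612372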